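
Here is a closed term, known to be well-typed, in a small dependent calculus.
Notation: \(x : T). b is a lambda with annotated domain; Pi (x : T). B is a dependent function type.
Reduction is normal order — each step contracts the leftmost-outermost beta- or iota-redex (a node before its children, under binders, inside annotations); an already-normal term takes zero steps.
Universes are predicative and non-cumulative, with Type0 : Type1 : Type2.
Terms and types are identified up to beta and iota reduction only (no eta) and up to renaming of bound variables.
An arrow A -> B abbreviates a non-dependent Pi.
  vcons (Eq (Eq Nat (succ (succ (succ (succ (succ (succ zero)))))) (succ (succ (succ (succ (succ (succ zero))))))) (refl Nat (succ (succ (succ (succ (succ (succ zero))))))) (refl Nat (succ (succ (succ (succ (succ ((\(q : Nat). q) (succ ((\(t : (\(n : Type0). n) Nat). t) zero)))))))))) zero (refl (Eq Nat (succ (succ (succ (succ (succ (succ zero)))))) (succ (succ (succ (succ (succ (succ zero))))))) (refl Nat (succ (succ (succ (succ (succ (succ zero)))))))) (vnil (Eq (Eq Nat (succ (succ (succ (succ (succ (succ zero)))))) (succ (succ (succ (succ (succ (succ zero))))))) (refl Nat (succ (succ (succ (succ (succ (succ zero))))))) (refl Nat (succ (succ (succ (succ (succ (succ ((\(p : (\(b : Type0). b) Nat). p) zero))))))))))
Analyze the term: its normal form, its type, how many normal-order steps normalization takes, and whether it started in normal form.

resulting normal form:
  vcons (Eq (Eq Nat (succ (succ (succ (succ (succ (succ zero)))))) (succ (succ (succ (succ (succ (succ zero))))))) (refl Nat (succ (succ (succ (succ (succ (succ zero))))))) (refl Nat (succ (succ (succ (succ (succ (succ zero)))))))) zero (refl (Eq Nat (succ (succ (succ (succ (succ (succ zero)))))) (succ (succ (succ (succ (succ (succ zero))))))) (refl Nat (succ (succ (succ (succ (succ (succ zero)))))))) (vnil (Eq (Eq Nat (succ (succ (succ (succ (succ (succ zero)))))) (succ (succ (succ (succ (succ (succ zero))))))) (refl Nat (succ (succ (succ (succ (succ (succ zero))))))) (refl Nat (succ (succ (succ (succ (succ (succ zero)))))))))
inferred type:
  Vec (Eq (Eq Nat (succ (succ (succ (succ (succ (succ zero)))))) (succ (succ (succ (succ (succ (succ zero))))))) (refl Nat (succ (succ (succ (succ (succ (succ zero))))))) (refl Nat (succ (succ (succ (succ (succ (succ zero)))))))) (succ zero)
steps to reach normal form (normal order): 3
term was already normal: no
first contracted redex: a beta-redex


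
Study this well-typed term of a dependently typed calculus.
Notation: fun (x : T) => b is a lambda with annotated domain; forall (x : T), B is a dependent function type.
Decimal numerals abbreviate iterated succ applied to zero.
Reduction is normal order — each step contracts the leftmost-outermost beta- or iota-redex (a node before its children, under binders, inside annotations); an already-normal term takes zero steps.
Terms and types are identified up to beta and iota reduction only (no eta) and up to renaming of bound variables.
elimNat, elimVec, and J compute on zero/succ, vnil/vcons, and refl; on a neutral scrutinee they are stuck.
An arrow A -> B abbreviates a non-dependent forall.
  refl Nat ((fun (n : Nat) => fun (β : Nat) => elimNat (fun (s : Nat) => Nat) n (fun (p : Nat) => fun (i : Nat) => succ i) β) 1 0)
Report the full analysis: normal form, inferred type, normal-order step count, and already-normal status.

resulting normal form:
  refl Nat 1
the term's type:
  Eq Nat 1 1
steps to reach normal form (normal order): 3
already normal: no
first contracted redex: a beta-redex


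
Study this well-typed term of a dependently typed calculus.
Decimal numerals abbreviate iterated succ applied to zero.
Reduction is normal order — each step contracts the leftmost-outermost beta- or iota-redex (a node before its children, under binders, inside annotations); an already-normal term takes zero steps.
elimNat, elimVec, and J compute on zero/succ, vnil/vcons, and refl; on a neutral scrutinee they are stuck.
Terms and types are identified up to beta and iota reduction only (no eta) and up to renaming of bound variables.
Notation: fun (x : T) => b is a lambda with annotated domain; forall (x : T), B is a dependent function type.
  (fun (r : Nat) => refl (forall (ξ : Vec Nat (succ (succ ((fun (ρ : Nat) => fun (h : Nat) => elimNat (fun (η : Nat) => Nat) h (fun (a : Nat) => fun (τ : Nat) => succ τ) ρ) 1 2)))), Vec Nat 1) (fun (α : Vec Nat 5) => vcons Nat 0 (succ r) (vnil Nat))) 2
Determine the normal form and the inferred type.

resulting normal form:
  refl (forall (r : Vec Nat 5), Vec Nat 1) (fun (ξ : Vec Nat 5) => vcons Nat 0 3 (vnil Nat))
type:
  Eq (forall (r : Vec Nat 5), Vec Nat 1) (fun (ξ : Vec Nat 5) => vcons Nat 0 3 (vnil Nat)) (fun (ρ : Vec Nat 5) => vcons Nat 0 3 (vnil Nat))


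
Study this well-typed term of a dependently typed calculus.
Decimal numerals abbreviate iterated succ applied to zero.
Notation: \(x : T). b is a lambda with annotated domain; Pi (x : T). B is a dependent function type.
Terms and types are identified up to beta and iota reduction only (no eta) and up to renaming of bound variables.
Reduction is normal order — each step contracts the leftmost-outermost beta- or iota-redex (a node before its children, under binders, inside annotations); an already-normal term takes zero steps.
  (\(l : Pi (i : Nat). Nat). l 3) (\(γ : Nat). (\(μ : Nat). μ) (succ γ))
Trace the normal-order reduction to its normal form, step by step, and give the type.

reduction (normal order):
  (\(l : Pi (i : Nat). Nat). l 3) (\(γ : Nat). (\(μ : Nat). μ) (succ γ))
  ~> (\(l : Nat). (\(i : Nat). i) (succ l)) 3
  ~> (\(l : Nat). l) 4
  ~> 4
inferred type:
  Nat


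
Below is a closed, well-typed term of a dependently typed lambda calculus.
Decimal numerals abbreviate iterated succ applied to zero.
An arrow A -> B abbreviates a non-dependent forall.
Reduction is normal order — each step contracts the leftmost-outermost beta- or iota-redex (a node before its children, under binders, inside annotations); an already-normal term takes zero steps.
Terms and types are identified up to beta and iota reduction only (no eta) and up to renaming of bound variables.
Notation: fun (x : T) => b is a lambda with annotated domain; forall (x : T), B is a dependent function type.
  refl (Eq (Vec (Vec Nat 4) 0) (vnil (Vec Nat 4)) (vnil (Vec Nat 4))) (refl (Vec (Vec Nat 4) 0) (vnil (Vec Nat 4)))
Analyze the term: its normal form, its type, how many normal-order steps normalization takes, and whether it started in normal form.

reduced normal form:
  refl (Eq (Vec (Vec Nat 4) 0) (vnil (Vec Nat 4)) (vnil (Vec Nat 4))) (refl (Vec (Vec Nat 4) 0) (vnil (Vec Nat 4)))
the term's type:
  Eq (Eq (Vec (Vec Nat 4) 0) (vnil (Vec Nat 4)) (vnil (Vec Nat 4))) (refl (Vec (Vec Nat 4) 0) (vnil (Vec Nat 4))) (refl (Vec (Vec Nat 4) 0) (vnil (Vec Nat 4)))
normal-order step count: 0
term was already normal: yes


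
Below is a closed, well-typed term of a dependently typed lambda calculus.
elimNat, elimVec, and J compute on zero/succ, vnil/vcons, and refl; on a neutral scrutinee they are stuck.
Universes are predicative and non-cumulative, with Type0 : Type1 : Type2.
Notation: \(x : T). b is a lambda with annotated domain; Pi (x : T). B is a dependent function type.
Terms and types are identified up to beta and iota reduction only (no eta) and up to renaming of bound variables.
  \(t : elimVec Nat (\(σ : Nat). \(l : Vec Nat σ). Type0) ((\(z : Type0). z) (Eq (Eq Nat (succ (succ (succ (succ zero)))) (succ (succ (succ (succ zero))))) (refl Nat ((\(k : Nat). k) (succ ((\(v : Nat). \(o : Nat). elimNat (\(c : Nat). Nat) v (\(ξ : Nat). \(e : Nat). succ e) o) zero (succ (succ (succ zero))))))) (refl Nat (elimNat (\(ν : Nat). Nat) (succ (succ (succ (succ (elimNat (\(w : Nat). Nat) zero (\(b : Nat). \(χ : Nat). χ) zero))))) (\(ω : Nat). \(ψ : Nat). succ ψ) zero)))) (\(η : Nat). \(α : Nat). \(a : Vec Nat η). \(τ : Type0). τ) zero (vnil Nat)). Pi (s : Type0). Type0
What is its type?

the term's type:
  Pi (t : Eq (Eq Nat (succ (succ (succ (succ zero)))) (succ (succ (succ (succ zero))))) (refl Nat (succ (succ (succ (succ zero))))) (refl Nat (succ (succ (succ (succ zero)))))). Type1


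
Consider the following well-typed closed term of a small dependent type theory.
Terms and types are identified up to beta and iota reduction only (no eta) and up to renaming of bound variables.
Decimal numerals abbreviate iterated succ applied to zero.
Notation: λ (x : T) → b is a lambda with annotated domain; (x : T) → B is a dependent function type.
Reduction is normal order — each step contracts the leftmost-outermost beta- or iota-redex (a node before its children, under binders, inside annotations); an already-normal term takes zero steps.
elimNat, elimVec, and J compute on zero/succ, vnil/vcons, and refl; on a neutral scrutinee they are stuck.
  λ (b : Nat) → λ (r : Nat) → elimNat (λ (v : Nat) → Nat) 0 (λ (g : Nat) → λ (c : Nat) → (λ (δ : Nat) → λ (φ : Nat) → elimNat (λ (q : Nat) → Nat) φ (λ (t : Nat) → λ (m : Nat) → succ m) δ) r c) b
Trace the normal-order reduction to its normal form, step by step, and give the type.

normal-order reduction:
  λ (b : Nat) → λ (r : Nat) → elimNat (λ (v : Nat) → Nat) 0 (λ (g : Nat) → λ (c : Nat) → (λ (δ : Nat) → λ (φ : Nat) → elimNat (λ (q : Nat) → Nat) φ (λ (t : Nat) → λ (m : Nat) → succ m) δ) r c) b
  ~> λ (b : Nat) → λ (r : Nat) → elimNat (λ (v : Nat) → Nat) 0 (λ (g : Nat) → λ (c : Nat) → (λ (δ : Nat) → elimNat (λ (φ : Nat) → Nat) δ (λ (q : Nat) → λ (t : Nat) → succ t) r) c) b
  ~> λ (b : Nat) → λ (r : Nat) → elimNat (λ (v : Nat) → Nat) 0 (λ (g : Nat) → λ (c : Nat) → elimNat (λ (δ : Nat) → Nat) c (λ (φ : Nat) → λ (q : Nat) → succ q) r) b
the term's type:
  (b : Nat) → (r : Nat) → Nat


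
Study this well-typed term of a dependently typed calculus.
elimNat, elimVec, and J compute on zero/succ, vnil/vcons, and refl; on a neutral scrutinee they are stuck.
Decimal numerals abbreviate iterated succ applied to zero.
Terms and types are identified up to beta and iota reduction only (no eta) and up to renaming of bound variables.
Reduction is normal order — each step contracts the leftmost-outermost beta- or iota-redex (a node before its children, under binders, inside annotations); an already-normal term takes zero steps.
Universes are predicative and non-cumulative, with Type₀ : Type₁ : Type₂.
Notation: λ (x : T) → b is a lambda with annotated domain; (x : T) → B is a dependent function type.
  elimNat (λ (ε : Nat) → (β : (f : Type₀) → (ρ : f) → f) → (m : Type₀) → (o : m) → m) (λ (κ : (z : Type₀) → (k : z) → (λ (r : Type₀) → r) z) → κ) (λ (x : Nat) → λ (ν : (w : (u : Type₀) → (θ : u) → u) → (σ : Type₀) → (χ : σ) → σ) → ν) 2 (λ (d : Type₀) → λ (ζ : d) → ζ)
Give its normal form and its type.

normal form:
  λ (ε : Type₀) → λ (β : ε) → β
type:
  (ε : Type₀) → (β : ε) → ε
observation: contracting an elimNat iota-redex first, the term normalizes in 8 steps.


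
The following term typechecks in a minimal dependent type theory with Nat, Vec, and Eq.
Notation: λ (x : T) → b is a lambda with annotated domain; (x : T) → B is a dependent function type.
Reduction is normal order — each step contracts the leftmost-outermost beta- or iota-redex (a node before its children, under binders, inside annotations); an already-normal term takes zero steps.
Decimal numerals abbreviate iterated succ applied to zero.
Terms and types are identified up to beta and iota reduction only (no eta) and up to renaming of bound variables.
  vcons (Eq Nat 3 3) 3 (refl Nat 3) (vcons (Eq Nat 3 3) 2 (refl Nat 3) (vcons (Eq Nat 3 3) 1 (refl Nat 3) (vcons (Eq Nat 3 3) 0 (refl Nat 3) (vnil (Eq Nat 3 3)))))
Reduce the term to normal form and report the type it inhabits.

reduced normal form:
  vcons (Eq Nat 3 3) 3 (refl Nat 3) (vcons (Eq Nat 3 3) 2 (refl Nat 3) (vcons (Eq Nat 3 3) 1 (refl Nat 3) (vcons (Eq Nat 3 3) 0 (refl Nat 3) (vnil (Eq Nat 3 3)))))
type:
  Vec (Eq Nat 3 3) 4
observation: no redex remains anywhere in the term; it is its own normal form.


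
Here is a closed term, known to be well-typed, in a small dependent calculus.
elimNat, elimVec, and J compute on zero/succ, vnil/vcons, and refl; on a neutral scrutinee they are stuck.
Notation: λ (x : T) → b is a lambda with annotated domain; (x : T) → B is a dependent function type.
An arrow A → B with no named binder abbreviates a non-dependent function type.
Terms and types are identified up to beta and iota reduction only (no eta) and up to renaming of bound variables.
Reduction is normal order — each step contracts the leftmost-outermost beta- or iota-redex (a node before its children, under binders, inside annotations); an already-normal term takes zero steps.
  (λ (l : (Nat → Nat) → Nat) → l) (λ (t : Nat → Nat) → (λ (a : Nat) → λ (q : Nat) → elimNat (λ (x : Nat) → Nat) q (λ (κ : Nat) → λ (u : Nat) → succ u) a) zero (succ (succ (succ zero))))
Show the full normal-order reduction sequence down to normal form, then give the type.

reduction (normal order):
  (λ (l : (Nat → Nat) → Nat) → l) (λ (t : Nat → Nat) → (λ (a : Nat) → λ (q : Nat) → elimNat (λ (x : Nat) → Nat) q (λ (κ : Nat) → λ (u : Nat) → succ u) a) zero (succ (succ (succ zero))))
  ~> λ (l : Nat → Nat) → (λ (t : Nat) → λ (a : Nat) → elimNat (λ (q : Nat) → Nat) a (λ (x : Nat) → λ (κ : Nat) → succ κ) t) zero (succ (succ (succ zero)))
  ~> λ (l : Nat → Nat) → (λ (t : Nat) → elimNat (λ (a : Nat) → Nat) t (λ (q : Nat) → λ (x : Nat) → succ x) zero) (succ (succ (succ zero)))
  ~> λ (l : Nat → Nat) → elimNat (λ (t : Nat) → Nat) (succ (succ (succ zero))) (λ (a : Nat) → λ (q : Nat) → succ q) zero
  ~> λ (l : Nat → Nat) → succ (succ (succ zero))
inferred type:
  (Nat → Nat) → Nat


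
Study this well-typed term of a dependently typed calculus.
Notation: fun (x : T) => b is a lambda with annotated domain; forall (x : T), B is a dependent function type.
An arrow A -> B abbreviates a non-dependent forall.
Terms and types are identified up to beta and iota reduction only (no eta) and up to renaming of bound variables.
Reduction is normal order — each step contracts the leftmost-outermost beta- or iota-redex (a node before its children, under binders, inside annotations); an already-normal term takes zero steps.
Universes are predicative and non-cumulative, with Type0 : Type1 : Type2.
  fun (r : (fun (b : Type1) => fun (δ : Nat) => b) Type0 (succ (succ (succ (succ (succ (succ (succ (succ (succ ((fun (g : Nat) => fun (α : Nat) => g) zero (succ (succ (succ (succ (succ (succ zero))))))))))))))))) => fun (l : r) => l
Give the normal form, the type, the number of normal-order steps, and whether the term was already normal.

reduced normal form:
  fun (r : Type0) => fun (b : r) => b
inferred type:
  forall (r : Type0), r -> r
steps to reach normal form (normal order): 2
term was already normal: no
first contracted redex: a beta-redex


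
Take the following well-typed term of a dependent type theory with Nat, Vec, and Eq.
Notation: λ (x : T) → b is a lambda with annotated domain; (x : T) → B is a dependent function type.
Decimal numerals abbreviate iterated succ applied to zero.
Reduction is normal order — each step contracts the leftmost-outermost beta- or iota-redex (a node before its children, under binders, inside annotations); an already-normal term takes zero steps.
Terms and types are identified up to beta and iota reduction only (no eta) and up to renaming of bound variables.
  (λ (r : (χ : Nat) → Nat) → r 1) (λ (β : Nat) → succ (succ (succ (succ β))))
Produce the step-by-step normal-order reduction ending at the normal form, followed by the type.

reduction (normal order):
  (λ (r : (χ : Nat) → Nat) → r 1) (λ (β : Nat) → succ (succ (succ (succ β))))
  ~> (λ (r : Nat) → succ (succ (succ (succ r)))) 1
  ~> 5
the term's type:
  Nat


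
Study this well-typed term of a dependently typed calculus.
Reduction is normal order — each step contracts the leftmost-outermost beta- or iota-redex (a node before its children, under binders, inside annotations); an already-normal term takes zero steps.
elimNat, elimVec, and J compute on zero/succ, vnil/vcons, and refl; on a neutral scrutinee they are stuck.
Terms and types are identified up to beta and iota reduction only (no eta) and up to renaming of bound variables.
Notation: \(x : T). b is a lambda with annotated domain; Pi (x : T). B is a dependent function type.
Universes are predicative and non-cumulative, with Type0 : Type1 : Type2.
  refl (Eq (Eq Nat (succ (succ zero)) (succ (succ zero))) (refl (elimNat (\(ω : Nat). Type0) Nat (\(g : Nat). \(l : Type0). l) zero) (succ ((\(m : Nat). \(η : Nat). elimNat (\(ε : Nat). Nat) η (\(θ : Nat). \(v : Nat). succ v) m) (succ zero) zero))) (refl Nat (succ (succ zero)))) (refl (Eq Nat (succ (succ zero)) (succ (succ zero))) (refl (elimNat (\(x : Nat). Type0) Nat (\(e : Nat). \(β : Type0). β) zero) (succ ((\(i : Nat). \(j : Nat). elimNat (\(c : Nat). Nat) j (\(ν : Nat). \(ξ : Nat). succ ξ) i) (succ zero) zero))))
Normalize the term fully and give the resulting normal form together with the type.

resulting normal form:
  refl (Eq (Eq Nat (succ (succ zero)) (succ (succ zero))) (refl Nat (succ (succ zero))) (refl Nat (succ (succ zero)))) (refl (Eq Nat (succ (succ zero)) (succ (succ zero))) (refl Nat (succ (succ zero))))
the term's type:
  Eq (Eq (Eq Nat (succ (succ zero)) (succ (succ zero))) (refl Nat (succ (succ zero))) (refl Nat (succ (succ zero)))) (refl (Eq Nat (succ (succ zero)) (succ (succ zero))) (refl Nat (succ (succ zero)))) (refl (Eq Nat (succ (succ zero)) (succ (succ zero))) (refl Nat (succ (succ zero))))
observation: reduction starts at an elimNat iota-redex, and 14 normal-order steps reach the normal form.


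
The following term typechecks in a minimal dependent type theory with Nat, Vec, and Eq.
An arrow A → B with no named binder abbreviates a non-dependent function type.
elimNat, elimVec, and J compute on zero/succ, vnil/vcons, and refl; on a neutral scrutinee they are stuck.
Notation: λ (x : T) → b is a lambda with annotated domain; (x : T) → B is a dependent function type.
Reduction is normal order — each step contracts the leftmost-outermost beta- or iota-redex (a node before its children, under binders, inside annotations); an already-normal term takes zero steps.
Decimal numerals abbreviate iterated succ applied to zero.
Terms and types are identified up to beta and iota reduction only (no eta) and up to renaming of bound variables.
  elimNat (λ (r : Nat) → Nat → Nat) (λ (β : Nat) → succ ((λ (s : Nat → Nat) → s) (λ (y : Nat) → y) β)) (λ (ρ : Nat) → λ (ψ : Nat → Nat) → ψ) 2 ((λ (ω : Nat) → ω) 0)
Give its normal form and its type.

normal form:
  1
inferred type:
  Nat
observation: reduction starts at an elimNat iota-redex, and 11 normal-order steps reach the normal form.


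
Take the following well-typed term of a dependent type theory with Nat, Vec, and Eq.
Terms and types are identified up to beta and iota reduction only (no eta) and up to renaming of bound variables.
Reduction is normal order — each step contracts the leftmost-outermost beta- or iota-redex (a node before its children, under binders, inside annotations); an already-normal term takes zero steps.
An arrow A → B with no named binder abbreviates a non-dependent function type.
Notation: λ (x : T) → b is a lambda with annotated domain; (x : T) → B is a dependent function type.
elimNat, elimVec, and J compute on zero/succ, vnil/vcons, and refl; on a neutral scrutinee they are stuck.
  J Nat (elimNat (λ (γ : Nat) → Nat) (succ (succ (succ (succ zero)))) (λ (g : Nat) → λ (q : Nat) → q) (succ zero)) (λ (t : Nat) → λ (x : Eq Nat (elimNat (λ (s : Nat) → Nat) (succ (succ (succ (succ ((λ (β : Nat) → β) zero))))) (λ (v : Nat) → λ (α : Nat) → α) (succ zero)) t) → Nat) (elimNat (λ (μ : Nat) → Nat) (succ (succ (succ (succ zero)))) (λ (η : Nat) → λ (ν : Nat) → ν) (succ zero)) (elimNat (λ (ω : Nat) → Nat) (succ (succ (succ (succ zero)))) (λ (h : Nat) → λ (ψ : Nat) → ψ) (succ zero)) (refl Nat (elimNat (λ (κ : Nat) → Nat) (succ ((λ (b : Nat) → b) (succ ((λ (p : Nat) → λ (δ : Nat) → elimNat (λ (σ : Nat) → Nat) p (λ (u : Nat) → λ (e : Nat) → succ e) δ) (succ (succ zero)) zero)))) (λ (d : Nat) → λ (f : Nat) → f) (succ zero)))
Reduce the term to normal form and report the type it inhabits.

reduced normal form:
  succ (succ (succ (succ zero)))
the term's type:
  Nat
observation: the leftmost-outermost redex is a J iota-redex, and normalization takes 5 steps.


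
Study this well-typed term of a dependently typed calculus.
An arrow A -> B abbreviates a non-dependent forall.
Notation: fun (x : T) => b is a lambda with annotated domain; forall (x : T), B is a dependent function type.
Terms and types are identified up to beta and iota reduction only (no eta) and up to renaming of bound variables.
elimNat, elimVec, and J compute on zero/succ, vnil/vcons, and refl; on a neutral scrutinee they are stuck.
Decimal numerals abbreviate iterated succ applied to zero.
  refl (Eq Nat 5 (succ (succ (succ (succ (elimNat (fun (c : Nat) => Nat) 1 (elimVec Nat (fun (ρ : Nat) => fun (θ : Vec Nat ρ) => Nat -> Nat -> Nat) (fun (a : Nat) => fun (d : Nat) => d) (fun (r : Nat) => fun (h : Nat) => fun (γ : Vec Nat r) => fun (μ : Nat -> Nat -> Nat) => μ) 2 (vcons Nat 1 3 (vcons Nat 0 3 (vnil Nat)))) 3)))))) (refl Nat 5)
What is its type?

type:
  Eq (Eq Nat 5 5) (refl Nat 5) (refl Nat 5)


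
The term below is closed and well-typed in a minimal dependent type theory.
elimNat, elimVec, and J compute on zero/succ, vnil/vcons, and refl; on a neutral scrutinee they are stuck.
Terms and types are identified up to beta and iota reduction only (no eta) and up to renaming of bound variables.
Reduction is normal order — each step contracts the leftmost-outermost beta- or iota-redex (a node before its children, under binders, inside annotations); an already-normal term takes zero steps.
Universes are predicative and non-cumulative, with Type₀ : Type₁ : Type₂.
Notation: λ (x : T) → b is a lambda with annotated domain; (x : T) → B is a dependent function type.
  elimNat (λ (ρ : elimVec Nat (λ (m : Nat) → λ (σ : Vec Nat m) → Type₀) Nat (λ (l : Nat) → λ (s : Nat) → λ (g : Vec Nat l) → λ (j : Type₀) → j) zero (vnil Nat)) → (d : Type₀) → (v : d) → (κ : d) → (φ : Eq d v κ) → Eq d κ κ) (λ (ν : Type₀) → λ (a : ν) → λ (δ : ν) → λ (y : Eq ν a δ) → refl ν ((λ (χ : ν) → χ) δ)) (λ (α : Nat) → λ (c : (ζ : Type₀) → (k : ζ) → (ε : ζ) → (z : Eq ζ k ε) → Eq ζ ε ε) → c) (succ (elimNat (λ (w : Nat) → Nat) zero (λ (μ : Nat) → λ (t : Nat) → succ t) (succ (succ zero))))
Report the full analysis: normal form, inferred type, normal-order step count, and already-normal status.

resulting normal form:
  λ (ρ : Type₀) → λ (m : ρ) → λ (σ : ρ) → λ (l : Eq ρ m σ) → refl ρ σ
the term's type:
  (ρ : Type₀) → (m : ρ) → (σ : ρ) → (l : Eq ρ m σ) → Eq ρ σ σ
reduction steps (normal order): 19
started in normal form: no
first contracted redex: an elimNat iota-redex


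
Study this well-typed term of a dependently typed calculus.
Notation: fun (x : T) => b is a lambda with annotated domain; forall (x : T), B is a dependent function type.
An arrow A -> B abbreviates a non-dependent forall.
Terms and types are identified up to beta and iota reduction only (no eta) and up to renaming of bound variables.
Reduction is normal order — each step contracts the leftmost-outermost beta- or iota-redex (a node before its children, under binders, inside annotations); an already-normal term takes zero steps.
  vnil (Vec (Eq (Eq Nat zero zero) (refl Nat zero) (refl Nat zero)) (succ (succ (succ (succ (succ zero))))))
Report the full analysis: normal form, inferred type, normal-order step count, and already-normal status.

reduced normal form:
  vnil (Vec (Eq (Eq Nat zero zero) (refl Nat zero) (refl Nat zero)) (succ (succ (succ (succ (succ zero))))))
inferred type:
  Vec (Vec (Eq (Eq Nat zero zero) (refl Nat zero) (refl Nat zero)) (succ (succ (succ (succ (succ zero)))))) zero
steps to reach normal form (normal order): 0
term was already normal: yes


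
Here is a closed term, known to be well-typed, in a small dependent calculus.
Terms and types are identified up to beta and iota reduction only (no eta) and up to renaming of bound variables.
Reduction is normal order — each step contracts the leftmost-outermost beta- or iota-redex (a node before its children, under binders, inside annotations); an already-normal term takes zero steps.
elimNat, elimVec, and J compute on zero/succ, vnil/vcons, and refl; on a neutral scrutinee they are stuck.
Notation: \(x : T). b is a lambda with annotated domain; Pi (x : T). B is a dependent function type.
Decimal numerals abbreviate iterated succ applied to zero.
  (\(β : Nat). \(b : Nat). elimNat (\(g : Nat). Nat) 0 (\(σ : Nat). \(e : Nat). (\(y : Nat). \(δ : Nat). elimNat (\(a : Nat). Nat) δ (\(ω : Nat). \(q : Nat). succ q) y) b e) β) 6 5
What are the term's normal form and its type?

reduced normal form:
  30
type:
  Nat


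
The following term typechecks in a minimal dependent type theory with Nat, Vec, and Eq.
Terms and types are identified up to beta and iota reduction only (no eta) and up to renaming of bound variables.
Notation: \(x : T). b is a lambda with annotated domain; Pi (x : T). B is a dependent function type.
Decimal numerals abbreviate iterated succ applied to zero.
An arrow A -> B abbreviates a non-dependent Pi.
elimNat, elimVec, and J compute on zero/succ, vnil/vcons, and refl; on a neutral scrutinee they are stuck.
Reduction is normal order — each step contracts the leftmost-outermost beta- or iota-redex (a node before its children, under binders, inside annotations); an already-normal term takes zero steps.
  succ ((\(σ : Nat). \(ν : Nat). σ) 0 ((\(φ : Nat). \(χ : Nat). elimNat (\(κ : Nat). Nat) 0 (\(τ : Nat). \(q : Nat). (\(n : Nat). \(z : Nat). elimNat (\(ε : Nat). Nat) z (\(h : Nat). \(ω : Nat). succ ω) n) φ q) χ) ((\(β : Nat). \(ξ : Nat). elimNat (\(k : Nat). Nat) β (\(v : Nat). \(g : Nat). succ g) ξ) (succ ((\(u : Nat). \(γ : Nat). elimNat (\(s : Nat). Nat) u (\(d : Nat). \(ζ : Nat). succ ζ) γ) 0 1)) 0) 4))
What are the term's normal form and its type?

normal form:
  1
type:
  Nat
observation: the term reaches its normal form after 2 normal-order steps.


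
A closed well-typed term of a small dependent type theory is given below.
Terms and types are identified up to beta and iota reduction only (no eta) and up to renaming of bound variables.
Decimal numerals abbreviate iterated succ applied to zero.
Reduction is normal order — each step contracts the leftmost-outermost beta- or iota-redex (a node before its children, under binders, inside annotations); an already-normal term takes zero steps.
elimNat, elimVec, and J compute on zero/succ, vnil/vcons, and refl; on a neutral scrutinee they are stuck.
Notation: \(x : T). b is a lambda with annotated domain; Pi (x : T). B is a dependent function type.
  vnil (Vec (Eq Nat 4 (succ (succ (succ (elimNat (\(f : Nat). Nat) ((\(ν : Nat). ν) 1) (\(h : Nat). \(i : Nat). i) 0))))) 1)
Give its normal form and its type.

normal form:
  vnil (Vec (Eq Nat 4 4) 1)
type:
  Vec (Vec (Eq Nat 4 4) 1) 0
observation: 2 normal-order steps separate the term from its normal form.


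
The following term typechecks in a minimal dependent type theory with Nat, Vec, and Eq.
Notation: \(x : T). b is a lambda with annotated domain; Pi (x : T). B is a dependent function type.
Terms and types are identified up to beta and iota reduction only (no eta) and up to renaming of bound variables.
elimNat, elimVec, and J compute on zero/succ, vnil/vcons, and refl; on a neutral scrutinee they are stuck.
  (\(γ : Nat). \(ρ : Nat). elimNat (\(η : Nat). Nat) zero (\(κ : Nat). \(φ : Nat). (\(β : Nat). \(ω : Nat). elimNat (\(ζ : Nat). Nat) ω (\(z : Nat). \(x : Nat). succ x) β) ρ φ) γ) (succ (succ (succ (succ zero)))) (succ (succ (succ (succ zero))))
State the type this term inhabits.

the term's type:
  Nat


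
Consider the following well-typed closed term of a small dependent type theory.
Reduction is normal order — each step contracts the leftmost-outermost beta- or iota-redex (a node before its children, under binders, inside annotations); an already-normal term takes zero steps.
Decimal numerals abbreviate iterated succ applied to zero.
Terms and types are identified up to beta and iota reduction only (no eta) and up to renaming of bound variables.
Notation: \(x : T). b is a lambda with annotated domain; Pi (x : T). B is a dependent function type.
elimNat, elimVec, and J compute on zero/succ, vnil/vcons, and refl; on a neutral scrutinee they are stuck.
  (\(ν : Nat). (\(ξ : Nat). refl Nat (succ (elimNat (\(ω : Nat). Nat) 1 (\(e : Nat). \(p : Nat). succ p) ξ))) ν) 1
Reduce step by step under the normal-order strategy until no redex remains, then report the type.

normal-order reduction:
  (\(ν : Nat). (\(ξ : Nat). refl Nat (succ (elimNat (\(ω : Nat). Nat) 1 (\(e : Nat). \(p : Nat). succ p) ξ))) ν) 1
  ~> (\(ν : Nat). refl Nat (succ (elimNat (\(ξ : Nat). Nat) 1 (\(ω : Nat). \(e : Nat). succ e) ν))) 1
  ~> refl Nat (succ (elimNat (\(ν : Nat). Nat) 1 (\(ξ : Nat). \(ω : Nat). succ ω) 1))
  ~> refl Nat (succ ((\(ν : Nat). \(ξ : Nat). succ ξ) 0 (elimNat (\(ω : Nat). Nat) 1 (\(e : Nat). \(p : Nat). succ p) 0)))
  ~> refl Nat (succ ((\(ν : Nat). succ ν) (elimNat (\(ξ : Nat). Nat) 1 (\(ω : Nat). \(e : Nat). succ e) 0)))
  ~> refl Nat (succ (succ (elimNat (\(ν : Nat). Nat) 1 (\(ξ : Nat). \(ω : Nat). succ ω) 0)))
  ~> refl Nat 3
the term's type:
  Eq Nat 3 3


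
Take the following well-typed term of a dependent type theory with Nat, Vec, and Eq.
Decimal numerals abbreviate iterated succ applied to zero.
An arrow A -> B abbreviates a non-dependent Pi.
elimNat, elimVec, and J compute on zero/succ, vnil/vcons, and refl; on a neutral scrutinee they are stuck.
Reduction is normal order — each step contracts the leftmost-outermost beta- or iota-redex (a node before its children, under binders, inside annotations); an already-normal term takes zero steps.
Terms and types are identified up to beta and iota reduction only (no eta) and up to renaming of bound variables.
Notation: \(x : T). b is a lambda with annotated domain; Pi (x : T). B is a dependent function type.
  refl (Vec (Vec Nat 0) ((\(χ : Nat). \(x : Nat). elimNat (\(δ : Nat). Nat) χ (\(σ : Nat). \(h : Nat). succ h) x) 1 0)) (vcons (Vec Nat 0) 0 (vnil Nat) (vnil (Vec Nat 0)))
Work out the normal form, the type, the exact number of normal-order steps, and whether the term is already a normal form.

reduced normal form:
  refl (Vec (Vec Nat 0) 1) (vcons (Vec Nat 0) 0 (vnil Nat) (vnil (Vec Nat 0)))
inferred type:
  Eq (Vec (Vec Nat 0) 1) (vcons (Vec Nat 0) 0 (vnil Nat) (vnil (Vec Nat 0))) (vcons (Vec Nat 0) 0 (vnil Nat) (vnil (Vec Nat 0)))
steps to reach normal form (normal order): 3
term was already normal: no
first contracted redex: a beta-redex


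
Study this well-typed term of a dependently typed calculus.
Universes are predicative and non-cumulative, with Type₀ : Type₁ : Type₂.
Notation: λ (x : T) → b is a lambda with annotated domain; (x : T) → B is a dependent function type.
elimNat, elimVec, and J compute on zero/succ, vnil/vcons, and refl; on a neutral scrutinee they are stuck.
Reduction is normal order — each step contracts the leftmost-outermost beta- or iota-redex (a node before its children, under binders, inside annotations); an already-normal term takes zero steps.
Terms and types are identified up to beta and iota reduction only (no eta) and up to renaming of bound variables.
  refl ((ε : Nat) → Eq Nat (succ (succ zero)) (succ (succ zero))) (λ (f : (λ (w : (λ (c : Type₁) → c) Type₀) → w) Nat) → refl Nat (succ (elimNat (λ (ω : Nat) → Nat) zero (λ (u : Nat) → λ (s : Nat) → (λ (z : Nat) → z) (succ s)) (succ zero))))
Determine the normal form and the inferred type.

resulting normal form:
  refl ((ε : Nat) → Eq Nat (succ (succ zero)) (succ (succ zero))) (λ (f : Nat) → refl Nat (succ (succ zero)))
inferred type:
  Eq ((ε : Nat) → Eq Nat (succ (succ zero)) (succ (succ zero))) (λ (f : Nat) → refl Nat (succ (succ zero))) (λ (w : Nat) → refl Nat (succ (succ zero)))


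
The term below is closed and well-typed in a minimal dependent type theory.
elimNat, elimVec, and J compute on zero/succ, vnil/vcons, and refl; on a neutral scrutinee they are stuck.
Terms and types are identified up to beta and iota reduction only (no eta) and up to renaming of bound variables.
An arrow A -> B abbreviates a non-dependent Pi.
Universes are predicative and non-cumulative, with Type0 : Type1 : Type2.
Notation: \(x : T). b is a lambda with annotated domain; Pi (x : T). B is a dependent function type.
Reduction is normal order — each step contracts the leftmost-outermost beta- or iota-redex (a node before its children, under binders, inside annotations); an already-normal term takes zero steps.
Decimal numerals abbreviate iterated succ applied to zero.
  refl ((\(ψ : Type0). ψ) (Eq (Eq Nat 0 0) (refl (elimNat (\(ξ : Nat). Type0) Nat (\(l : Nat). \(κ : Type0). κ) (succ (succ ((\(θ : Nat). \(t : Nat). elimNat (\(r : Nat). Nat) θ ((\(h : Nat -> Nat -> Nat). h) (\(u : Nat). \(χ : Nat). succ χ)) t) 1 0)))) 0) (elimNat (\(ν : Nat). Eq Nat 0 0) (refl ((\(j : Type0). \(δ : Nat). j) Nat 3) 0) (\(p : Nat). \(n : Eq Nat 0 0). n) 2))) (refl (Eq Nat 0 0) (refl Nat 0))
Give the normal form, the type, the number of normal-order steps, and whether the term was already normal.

resulting normal form:
  refl (Eq (Eq Nat 0 0) (refl Nat 0) (refl Nat 0)) (refl (Eq Nat 0 0) (refl Nat 0))
the term's type:
  Eq (Eq (Eq Nat 0 0) (refl Nat 0) (refl Nat 0)) (refl (Eq Nat 0 0) (refl Nat 0)) (refl (Eq Nat 0 0) (refl Nat 0))
normal-order step count: 23
already normal: no
first redex: a beta-redex


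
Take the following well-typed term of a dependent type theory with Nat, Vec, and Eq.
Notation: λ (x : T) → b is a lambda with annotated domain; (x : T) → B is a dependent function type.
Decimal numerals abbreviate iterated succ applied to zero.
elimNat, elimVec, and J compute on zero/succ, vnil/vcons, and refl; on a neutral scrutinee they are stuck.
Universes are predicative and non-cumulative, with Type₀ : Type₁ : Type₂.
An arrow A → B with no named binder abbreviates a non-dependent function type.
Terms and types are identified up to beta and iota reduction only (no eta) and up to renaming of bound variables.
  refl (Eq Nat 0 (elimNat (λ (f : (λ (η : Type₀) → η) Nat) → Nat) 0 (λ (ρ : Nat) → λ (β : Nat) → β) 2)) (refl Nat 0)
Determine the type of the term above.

the term's type:
  Eq (Eq Nat 0 0) (refl Nat 0) (refl Nat 0)


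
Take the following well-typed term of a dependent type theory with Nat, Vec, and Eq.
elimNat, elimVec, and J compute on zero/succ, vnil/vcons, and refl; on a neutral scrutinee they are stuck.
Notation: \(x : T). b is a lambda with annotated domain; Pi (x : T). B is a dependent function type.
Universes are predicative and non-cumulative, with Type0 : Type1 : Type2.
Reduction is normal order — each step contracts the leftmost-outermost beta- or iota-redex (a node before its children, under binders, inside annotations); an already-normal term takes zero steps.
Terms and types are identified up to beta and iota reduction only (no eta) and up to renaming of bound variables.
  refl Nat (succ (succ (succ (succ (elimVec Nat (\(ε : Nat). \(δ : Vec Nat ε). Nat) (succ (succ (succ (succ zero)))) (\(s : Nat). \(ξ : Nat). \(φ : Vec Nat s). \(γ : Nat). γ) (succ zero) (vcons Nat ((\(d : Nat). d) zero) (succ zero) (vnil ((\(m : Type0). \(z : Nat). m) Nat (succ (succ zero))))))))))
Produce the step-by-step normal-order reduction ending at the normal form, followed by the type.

reduction (normal order):
  refl Nat (succ (succ (succ (succ (elimVec Nat (\(ε : Nat). \(δ : Vec Nat ε). Nat) (succ (succ (succ (succ zero)))) (\(s : Nat). \(ξ : Nat). \(φ : Vec Nat s). \(γ : Nat). γ) (succ zero) (vcons Nat ((\(d : Nat). d) zero) (succ zero) (vnil ((\(m : Type0). \(z : Nat). m) Nat (succ (succ zero))))))))))
  ~> refl Nat (succ (succ (succ (succ ((\(ε : Nat). \(δ : Nat). \(s : Vec Nat ε). \(ξ : Nat). ξ) ((\(φ : Nat). φ) zero) (succ zero) (vnil ((\(γ : Type0). \(d : Nat). γ) Nat (succ (succ zero)))) (elimVec Nat (\(m : Nat). \(z : Vec Nat m). Nat) (succ (succ (succ (succ zero)))) (\(v : Nat). \(g : Nat). \(α : Vec Nat v). \(κ : Nat). κ) ((\(l : Nat). l) zero) (vnil ((\(ρ : Type0). \(b : Nat). ρ) Nat (succ (succ zero))))))))))
  ~> refl Nat (succ (succ (succ (succ ((\(ε : Nat). \(δ : Vec Nat ((\(s : Nat). s) zero)). \(ξ : Nat). ξ) (succ zero) (vnil ((\(φ : Type0). \(γ : Nat). φ) Nat (succ (succ zero)))) (elimVec Nat (\(d : Nat). \(m : Vec Nat d). Nat) (succ (succ (succ (succ zero)))) (\(z : Nat). \(v : Nat). \(g : Vec Nat z). \(α : Nat). α) ((\(κ : Nat). κ) zero) (vnil ((\(l : Type0). \(ρ : Nat). l) Nat (succ (succ zero))))))))))
  ~> refl Nat (succ (succ (succ (succ ((\(ε : Vec Nat ((\(δ : Nat). δ) zero)). \(s : Nat). s) (vnil ((\(ξ : Type0). \(φ : Nat). ξ) Nat (succ (succ zero)))) (elimVec Nat (\(γ : Nat). \(d : Vec Nat γ). Nat) (succ (succ (succ (succ zero)))) (\(m : Nat). \(z : Nat). \(v : Vec Nat m). \(g : Nat). g) ((\(α : Nat). α) zero) (vnil ((\(κ : Type0). \(l : Nat). κ) Nat (succ (succ zero))))))))))
  ~> refl Nat (succ (succ (succ (succ ((\(ε : Nat). ε) (elimVec Nat (\(δ : Nat). \(s : Vec Nat δ). Nat) (succ (succ (succ (succ zero)))) (\(ξ : Nat). \(φ : Nat). \(γ : Vec Nat ξ). \(d : Nat). d) ((\(m : Nat). m) zero) (vnil ((\(z : Type0). \(v : Nat). z) Nat (succ (succ zero))))))))))
  ~> refl Nat (succ (succ (succ (succ (elimVec Nat (\(ε : Nat). \(δ : Vec Nat ε). Nat) (succ (succ (succ (succ zero)))) (\(s : Nat). \(ξ : Nat). \(φ : Vec Nat s). \(γ : Nat). γ) ((\(d : Nat). d) zero) (vnil ((\(m : Type0). \(z : Nat). m) Nat (succ (succ zero)))))))))
  ~> refl Nat (succ (succ (succ (succ (succ (succ (succ (succ zero))))))))
type:
  Eq Nat (succ (succ (succ (succ (succ (succ (succ (succ zero)))))))) (succ (succ (succ (succ (succ (succ (succ (succ zero))))))))


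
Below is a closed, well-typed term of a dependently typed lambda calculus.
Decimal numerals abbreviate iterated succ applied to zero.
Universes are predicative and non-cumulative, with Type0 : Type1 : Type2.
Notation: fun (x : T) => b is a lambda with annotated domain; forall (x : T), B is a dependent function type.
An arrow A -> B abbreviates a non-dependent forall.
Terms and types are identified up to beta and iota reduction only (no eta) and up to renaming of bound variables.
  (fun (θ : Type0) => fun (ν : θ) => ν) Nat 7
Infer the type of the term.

inferred type:
  Nat


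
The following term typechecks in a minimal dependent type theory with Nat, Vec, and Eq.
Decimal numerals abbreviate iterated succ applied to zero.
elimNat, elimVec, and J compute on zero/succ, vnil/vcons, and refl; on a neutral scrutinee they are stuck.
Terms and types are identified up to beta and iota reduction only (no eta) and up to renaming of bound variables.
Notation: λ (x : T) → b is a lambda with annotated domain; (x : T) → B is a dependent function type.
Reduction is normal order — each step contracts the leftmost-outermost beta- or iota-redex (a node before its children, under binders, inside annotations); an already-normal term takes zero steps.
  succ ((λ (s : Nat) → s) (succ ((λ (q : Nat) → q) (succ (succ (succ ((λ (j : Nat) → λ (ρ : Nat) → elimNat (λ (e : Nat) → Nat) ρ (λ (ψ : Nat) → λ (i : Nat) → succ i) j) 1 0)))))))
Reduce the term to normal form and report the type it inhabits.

normal form:
  6
inferred type:
  Nat
observation: the leftmost-outermost redex is a beta-redex, and normalization takes 8 steps.
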